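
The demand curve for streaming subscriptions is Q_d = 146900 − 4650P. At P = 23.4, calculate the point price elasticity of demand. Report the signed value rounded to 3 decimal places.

dQ_d/dP = −4650. At P = 23.4, Q_d = 146900 − 4650(23.4) = 38090.
Ed = (dQ_d/dP)·(P/Q_d) = −4650 × (23.4/38090) = -2.85665…

-2.857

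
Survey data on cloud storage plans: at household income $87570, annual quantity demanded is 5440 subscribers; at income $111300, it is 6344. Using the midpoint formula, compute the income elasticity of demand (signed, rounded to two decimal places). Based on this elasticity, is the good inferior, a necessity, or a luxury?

%ΔQ = (6344 − 5440)/[( 5440 + 6344)/2] = 904/5892 = 0.153428…
%ΔIncome = (111300 − 87570)/[( 87570 + 111300)/2] = 23730/99435 = 0.238648…
E_income = (904/5892) / (23730/99435) = 0.6429…
0 < E_income < 1 ⇒ normal good, necessity.

0.64; necessity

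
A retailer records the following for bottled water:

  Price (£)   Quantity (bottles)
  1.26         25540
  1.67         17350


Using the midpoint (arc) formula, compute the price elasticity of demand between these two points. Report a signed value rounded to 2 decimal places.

%ΔQ = (17350 − 25540) / [(25540 + 17350)/2] = -8190/21445 = -0.381907…
%ΔP = (1.67 − 1.26) / [(1.26 + 1.67)/2] = 0.41/1.465 = 0.279863…
Arc Ed = %ΔQ / %ΔP = (-8190/21445) / (0.41/1.465) = -1.3646…

-1.36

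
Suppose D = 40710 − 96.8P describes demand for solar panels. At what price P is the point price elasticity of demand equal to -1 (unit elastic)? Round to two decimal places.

210.28

Ed = −96.8P/(40710 − 96.8P). Set this equal to -1:
96.8P = 1·(40710 − 96.8P) ⇒ 96.8P(1 + 1) = 1·40710
P = 1·40710 / (96.8·2) = 210.2789…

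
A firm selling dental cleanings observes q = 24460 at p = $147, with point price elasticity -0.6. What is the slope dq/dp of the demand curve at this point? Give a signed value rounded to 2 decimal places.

-99.84

Ed = (dq/dp)·(p/q) ⇒ dq/dp = Ed·q/p = (-0.6)·24460/147 = -99.8367…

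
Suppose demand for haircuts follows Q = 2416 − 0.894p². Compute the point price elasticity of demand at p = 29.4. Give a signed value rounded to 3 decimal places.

-0.940

dQ/dp = −2·0.894·p = -52.5672. At p = 29.4, Q = 1643.26216.
Ed = (dQ/dp)·(p/Q) = (-52.5672) × (29.4/1643.26216) = -0.94049…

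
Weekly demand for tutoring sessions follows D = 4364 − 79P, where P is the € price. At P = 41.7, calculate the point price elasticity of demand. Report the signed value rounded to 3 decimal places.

-3.080

dD/dP = −79. At P = 41.7, D = 4364 − 79(41.7) = 1069.7.
Ed = (dD/dP)·(P/D) = −79 × (41.7/1069.7) = -3.07964…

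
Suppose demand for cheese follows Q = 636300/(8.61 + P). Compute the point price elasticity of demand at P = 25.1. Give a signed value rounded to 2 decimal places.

dQ/dP = −636300/(8.61 + P)² = -559.944. At P = 25.1, Q = 18875.7.
Ed = (dQ/dP)·(P/Q) = (-559.944) × (25.1/18875.7) = -0.7445…

-0.74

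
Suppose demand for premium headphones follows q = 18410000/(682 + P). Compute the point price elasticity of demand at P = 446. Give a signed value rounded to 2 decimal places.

-0.40

dq/dP = −18410000/(682 + P)² = -14.4689. At P = 446, q = 16320.9.
Ed = (dq/dP)·(P/q) = (-14.4689) × (446/16320.9) = -0.3953…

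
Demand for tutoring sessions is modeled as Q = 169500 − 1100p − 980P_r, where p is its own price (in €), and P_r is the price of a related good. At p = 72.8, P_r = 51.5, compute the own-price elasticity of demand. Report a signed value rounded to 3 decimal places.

At the given values, Q = 169500 − 1100(72.8) − 980(51.5) = 38950.
∂Q/∂p = −1100.
E = (-1100) × (72.8/38950) = -2.05596…

-2.056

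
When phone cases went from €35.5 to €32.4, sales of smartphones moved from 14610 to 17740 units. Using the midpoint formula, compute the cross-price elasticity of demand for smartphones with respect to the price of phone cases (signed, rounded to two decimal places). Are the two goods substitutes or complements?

%ΔQ_{smartphones} = (17740 − 14610)/avg = 3130/16175 = 0.193508…
%ΔP_{phone cases} = (32.4 − 35.5)/avg = -3.1/33.95 = -0.091310…
E_cross = (3130/16175) / (-3.1/33.95) = -2.1192…
E_cross < 0 ⇒ the goods are complements.

-2.12; complements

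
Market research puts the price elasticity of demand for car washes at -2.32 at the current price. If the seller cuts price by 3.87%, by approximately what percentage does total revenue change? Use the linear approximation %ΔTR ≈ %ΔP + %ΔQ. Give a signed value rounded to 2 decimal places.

+5.11%

%ΔQ ≈ Ed × %ΔP = (-2.32) × (-3.87%) = +8.9784%
%ΔTR ≈ %ΔP + %ΔQ = (-3.87%) + (+8.9784%) = +5.1084%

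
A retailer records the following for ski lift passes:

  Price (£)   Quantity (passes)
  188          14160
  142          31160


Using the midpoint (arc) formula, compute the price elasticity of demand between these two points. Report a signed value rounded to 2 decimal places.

%ΔQ = (31160 − 14160) / [(14160 + 31160)/2] = 17000/22660 = 0.750220…
%ΔP = (142 − 188) / [(188 + 142)/2] = -46/165 = -0.278787…
Arc Ed = %ΔQ / %ΔP = (17000/22660) / (-46/165) = -2.6910…

-2.69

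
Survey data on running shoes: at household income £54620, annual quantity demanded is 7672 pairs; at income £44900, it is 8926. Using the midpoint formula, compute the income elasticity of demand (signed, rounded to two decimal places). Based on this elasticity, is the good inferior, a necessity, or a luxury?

%ΔQ = (8926 − 7672)/[( 7672 + 8926)/2] = 1254/8299 = 0.151102…
%ΔIncome = (44900 − 54620)/[( 54620 + 44900)/2] = -9720/49760 = -0.195337…
E_income = (1254/8299) / (-9720/49760) = -0.7735…
E_income < 0 ⇒ inferior good.

-0.77; inferior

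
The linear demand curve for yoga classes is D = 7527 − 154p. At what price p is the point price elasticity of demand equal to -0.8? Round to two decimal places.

Ed = −154p/(7527 − 154p). Set this equal to -0.8:
154p = 0.8·(7527 − 154p) ⇒ 154p(1 + 0.8) = 0.8·7527
p = 0.8·7527 / (154·1.8) = 21.7229…

21.72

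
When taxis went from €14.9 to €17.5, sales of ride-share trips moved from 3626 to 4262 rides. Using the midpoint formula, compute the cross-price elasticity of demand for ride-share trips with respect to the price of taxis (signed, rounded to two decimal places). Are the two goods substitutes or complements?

%ΔQ_{ride-share trips} = (4262 − 3626)/avg = 636/3944 = 0.161257…
%ΔP_{taxis} = (17.5 − 14.9)/avg = 2.6/16.2 = 0.160493…
E_cross = (636/3944) / (2.6/16.2) = 1.0047…
E_cross > 0 ⇒ the goods are substitutes.

1.00; substitutes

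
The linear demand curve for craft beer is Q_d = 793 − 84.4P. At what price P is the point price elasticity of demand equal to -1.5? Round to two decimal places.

Ed = −84.4P/(793 − 84.4P). Set this equal to -1.5:
84.4P = 1.5·(793 − 84.4P) ⇒ 84.4P(1 + 1.5) = 1.5·793
P = 1.5·793 / (84.4·2.5) = 5.6374…

5.64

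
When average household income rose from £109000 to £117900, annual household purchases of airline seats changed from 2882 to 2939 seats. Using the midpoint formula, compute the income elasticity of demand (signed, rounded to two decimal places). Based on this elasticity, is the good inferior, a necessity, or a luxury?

0.25; necessity

%ΔQ = (2939 − 2882)/[( 2882 + 2939)/2] = 57/2910.5 = 0.019584…
%ΔIncome = (117900 − 109000)/[( 109000 + 117900)/2] = 8900/113450 = 0.078448…
E_income = (57/2910.5) / (8900/113450) = 0.2496…
0 < E_income < 1 ⇒ normal good, necessity.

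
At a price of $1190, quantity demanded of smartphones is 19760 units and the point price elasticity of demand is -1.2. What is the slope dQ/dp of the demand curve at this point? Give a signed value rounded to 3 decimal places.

-19.926

Ed = (dQ/dp)·(p/Q) ⇒ dQ/dp = Ed·Q/p = (-1.2)·19760/1190 = -19.92605…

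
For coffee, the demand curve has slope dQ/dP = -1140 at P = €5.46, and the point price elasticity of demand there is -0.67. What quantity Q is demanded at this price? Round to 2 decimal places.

9290.15

Ed = (dQ/dP)·(P/Q) ⇒ Q = (dQ/dP)·P/Ed = (-1140)·5.46/(-0.67) = 9290.1492…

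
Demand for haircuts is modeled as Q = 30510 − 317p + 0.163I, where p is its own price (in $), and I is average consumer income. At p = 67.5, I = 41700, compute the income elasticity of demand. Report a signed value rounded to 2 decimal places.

At the given values, Q = 30510 − 317(67.5) + 0.163(41700) = 15909.6.
∂Q/∂I = 0.163.
E = (0.163) × (41700/15909.6) = 0.4272…

0.43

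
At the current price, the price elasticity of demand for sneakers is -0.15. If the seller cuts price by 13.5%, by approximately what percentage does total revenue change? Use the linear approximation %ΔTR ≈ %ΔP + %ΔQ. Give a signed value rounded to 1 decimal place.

%ΔQ ≈ Ed × %ΔP = (-0.15) × (-13.5%) = +2.0250%
%ΔTR ≈ %ΔP + %ΔQ = (-13.5%) + (+2.0250%) = -11.4750%

-11.5%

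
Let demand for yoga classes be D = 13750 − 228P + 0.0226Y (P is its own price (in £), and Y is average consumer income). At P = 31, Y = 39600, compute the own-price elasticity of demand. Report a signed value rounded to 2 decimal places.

-0.93

At the given values, D = 13750 − 228(31) + 0.0226(39600) = 7576.96.
∂D/∂P = −228.
E = (-228) × (31/7576.96) = -0.9328…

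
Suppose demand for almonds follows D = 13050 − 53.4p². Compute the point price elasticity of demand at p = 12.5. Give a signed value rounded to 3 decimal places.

-3.546

dD/dp = −2·53.4·p = -1335. At p = 12.5, D = 4706.25.
Ed = (dD/dp)·(p/D) = (-1335) × (12.5/4706.25) = -3.54581…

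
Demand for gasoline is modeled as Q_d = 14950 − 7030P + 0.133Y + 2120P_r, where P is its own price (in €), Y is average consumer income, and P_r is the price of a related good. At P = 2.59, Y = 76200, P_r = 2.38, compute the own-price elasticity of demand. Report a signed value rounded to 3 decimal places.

-1.527

At the given values, Q_d = 14950 − 7030(2.59) + 0.133(76200) + 2120(2.38) = 11922.5.
∂Q_d/∂P = −7030.
E = (-7030) × (2.59/11922.5) = -1.52717…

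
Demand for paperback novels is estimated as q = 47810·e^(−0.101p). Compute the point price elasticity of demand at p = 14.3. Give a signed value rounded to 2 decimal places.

-1.44

dq/dp = −0.101·q = -1139.17. At p = 14.3, q = 11278.9.
Ed = (dq/dp)·(p/q) = (-1139.17) × (14.3/11278.9) = -1.4443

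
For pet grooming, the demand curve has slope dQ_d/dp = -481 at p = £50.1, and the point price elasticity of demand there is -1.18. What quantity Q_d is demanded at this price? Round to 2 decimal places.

20422.12

Ed = (dQ_d/dp)·(p/Q_d) ⇒ Q_d = (dQ_d/dp)·p/Ed = (-481)·50.1/(-1.18) = 20422.1186…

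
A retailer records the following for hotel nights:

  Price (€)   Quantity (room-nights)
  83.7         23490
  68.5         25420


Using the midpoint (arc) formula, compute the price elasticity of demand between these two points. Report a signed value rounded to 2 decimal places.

-0.40

%ΔQ = (25420 − 23490) / [(23490 + 25420)/2] = 1930/24455 = 0.078920…
%ΔP = (68.5 − 83.7) / [(83.7 + 68.5)/2] = -15.2/76.1 = -0.199737…
Arc Ed = %ΔQ / %ΔP = (1930/24455) / (-15.2/76.1) = -0.3951…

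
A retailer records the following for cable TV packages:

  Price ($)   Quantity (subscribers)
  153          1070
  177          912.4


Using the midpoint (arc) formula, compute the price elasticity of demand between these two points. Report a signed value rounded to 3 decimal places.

%ΔQ = (912.4 − 1070) / [(1070 + 912.4)/2] = -157.6/991.2 = -0.158999…
%ΔP = (177 − 153) / [(153 + 177)/2] = 24/165 = 0.145454…
Arc Ed = %ΔQ / %ΔP = (-157.6/991.2) / (24/165) = -1.09311…

-1.093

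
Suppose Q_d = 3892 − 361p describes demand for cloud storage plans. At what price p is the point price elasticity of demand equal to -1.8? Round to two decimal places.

Ed = −361p/(3892 − 361p). Set this equal to -1.8:
361p = 1.8·(3892 − 361p) ⇒ 361p(1 + 1.8) = 1.8·3892
p = 1.8·3892 / (361·2.8) = 6.9307…

6.93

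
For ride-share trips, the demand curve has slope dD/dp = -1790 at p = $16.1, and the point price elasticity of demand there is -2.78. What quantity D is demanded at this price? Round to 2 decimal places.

Ed = (dD/dp)·(p/D) ⇒ D = (dD/dp)·p/Ed = (-1790)·16.1/(-2.78) = 10366.5467…

10366.55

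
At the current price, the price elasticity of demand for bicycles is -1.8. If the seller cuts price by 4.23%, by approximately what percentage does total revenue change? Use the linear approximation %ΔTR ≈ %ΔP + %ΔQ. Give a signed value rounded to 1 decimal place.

%ΔQ ≈ Ed × %ΔP = (-1.8) × (-4.23%) = +7.6140%
%ΔTR ≈ %ΔP + %ΔQ = (-4.23%) + (+7.6140%) = +3.3840%

+3.4%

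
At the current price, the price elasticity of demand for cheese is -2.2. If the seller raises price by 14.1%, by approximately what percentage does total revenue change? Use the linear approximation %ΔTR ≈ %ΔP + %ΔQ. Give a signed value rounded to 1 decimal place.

-16.9%

%ΔQ ≈ Ed × %ΔP = (-2.2) × (+14.1%) = -31.0200%
%ΔTR ≈ %ΔP + %ΔQ = (+14.1%) + (-31.0200%) = -16.9200%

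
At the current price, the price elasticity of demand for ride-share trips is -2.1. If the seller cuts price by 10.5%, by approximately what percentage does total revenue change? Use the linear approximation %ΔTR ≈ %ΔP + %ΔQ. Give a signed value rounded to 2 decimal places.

+11.55%

%ΔQ ≈ Ed × %ΔP = (-2.1) × (-10.5%) = +22.0500%
%ΔTR ≈ %ΔP + %ΔQ = (-10.5%) + (+22.0500%) = +11.5500%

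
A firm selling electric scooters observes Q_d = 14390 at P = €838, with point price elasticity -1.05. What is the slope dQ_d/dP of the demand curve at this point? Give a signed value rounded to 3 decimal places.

Ed = (dQ_d/dP)·(P/Q_d) ⇒ dQ_d/dP = Ed·Q_d/P = (-1.05)·14390/838 = -18.03042…

-18.030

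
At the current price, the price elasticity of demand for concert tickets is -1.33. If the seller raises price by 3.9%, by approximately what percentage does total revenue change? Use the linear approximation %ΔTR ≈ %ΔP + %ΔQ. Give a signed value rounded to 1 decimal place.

%ΔQ ≈ Ed × %ΔP = (-1.33) × (+3.9%) = -5.1870%
%ΔTR ≈ %ΔP + %ΔQ = (+3.9%) + (-5.1870%) = -1.2870%

-1.3%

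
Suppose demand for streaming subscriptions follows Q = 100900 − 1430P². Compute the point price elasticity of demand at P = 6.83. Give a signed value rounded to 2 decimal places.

-3.90

dQ/dP = −2·1430·P = -19533.8. At P = 6.83, Q = 34192.073.
Ed = (dQ/dP)·(P/Q) = (-19533.8) × (6.83/34192.073) = -3.9019…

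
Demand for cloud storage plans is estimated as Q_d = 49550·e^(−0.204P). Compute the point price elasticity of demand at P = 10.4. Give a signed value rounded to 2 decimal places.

dQ_d/dP = −0.204·Q_d = -1211.36. At P = 10.4, Q_d = 5938.06.
Ed = (dQ_d/dP)·(P/Q_d) = (-1211.36) × (10.4/5938.06) = -2.1216

-2.12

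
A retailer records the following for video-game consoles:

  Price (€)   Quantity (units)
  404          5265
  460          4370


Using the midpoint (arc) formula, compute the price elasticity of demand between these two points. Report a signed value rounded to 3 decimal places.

%ΔQ = (4370 − 5265) / [(5265 + 4370)/2] = -895/4817.5 = -0.185781…
%ΔP = (460 − 404) / [(404 + 460)/2] = 56/432 = 0.129629…
Arc Ed = %ΔQ / %ΔP = (-895/4817.5) / (56/432) = -1.43316…

-1.433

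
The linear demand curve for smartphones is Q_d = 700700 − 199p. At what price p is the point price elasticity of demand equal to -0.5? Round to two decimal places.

1173.70

Ed = −199p/(700700 − 199p). Set this equal to -0.5:
199p = 0.5·(700700 − 199p) ⇒ 199p(1 + 0.5) = 0.5·700700
p = 0.5·700700 / (199·1.5) = 1173.7018…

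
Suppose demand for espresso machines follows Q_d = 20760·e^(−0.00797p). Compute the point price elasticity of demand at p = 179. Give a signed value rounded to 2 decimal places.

dQ_d/dp = −0.00797·Q_d = -39.729. At p = 179, Q_d = 4984.82.
Ed = (dQ_d/dp)·(p/Q_d) = (-39.729) × (179/4984.82) = -1.4266…

-1.43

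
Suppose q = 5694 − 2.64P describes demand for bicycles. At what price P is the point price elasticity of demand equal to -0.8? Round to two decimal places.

Ed = −2.64P/(5694 − 2.64P). Set this equal to -0.8:
2.64P = 0.8·(5694 − 2.64P) ⇒ 2.64P(1 + 0.8) = 0.8·5694
P = 0.8·5694 / (2.64·1.8) = 958.5858…

958.59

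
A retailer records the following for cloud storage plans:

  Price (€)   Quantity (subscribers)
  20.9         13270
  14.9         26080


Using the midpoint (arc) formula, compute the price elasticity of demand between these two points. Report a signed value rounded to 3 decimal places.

%ΔQ = (26080 − 13270) / [(13270 + 26080)/2] = 12810/19675 = 0.651080…
%ΔP = (14.9 − 20.9) / [(20.9 + 14.9)/2] = -6/17.9 = -0.335195…
Arc Ed = %ΔQ / %ΔP = (12810/19675) / (-6/17.9) = -1.94238…

-1.942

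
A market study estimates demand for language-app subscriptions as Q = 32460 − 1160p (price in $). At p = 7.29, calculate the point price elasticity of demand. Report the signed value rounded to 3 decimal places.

dQ/dp = −1160. At p = 7.29, Q = 32460 − 1160(7.29) = 24003.6.
Ed = (dQ/dp)·(p/Q) = −1160 × (7.29/24003.6) = -0.35229…

-0.352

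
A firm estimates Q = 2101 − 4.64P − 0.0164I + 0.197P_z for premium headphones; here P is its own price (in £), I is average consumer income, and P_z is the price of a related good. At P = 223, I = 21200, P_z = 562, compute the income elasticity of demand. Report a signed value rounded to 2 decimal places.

At the given values, Q = 2101 − 4.64(223) − 0.0164(21200) + 0.197(562) = 829.314.
∂Q/∂I = -0.0164.
E = (-0.0164) × (21200/829.314) = -0.4192…

-0.42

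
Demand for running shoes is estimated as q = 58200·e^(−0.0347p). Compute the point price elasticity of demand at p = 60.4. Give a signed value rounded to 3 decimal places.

dq/dp = −0.0347·q = -248.327. At p = 60.4, q = 7156.39.
Ed = (dq/dp)·(p/q) = (-248.327) × (60.4/7156.39) = -2.09588

-2.096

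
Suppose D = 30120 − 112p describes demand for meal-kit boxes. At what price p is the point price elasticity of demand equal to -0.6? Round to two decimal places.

100.85

Ed = −112p/(30120 − 112p). Set this equal to -0.6:
112p = 0.6·(30120 − 112p) ⇒ 112p(1 + 0.6) = 0.6·30120
p = 0.6·30120 / (112·1.6) = 100.8482…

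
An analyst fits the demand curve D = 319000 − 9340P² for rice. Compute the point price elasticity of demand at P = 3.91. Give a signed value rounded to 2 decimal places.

-1.62

dD/dP = −2·9340·P = -73038.8. At P = 3.91, D = 176209.146.
Ed = (dD/dP)·(P/D) = (-73038.8) × (3.91/176209.146) = -1.6206…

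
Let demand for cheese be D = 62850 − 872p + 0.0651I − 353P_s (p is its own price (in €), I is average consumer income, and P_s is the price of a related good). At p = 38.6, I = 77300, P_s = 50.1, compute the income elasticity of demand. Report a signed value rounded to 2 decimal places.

0.30

At the given values, D = 62850 − 872(38.6) + 0.0651(77300) − 353(50.1) = 16537.73.
∂D/∂I = 0.0651.
E = (0.0651) × (77300/16537.73) = 0.3042…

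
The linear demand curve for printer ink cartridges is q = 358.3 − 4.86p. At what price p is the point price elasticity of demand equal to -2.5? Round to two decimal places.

52.66

Ed = −4.86p/(358.3 − 4.86p). Set this equal to -2.5:
4.86p = 2.5·(358.3 − 4.86p) ⇒ 4.86p(1 + 2.5) = 2.5·358.3
p = 2.5·358.3 / (4.86·3.5) = 52.6601…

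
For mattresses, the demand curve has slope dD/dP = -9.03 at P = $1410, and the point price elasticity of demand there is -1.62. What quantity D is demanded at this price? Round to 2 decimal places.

Ed = (dD/dP)·(P/D) ⇒ D = (dD/dP)·P/Ed = (-9.03)·1410/(-1.62) = 7859.4444…

7859.44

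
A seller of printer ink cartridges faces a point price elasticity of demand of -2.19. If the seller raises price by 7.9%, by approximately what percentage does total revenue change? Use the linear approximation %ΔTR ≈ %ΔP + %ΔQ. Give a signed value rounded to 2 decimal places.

-9.40%

%ΔQ ≈ Ed × %ΔP = (-2.19) × (+7.9%) = -17.3010%
%ΔTR ≈ %ΔP + %ΔQ = (+7.9%) + (-17.3010%) = -9.4010%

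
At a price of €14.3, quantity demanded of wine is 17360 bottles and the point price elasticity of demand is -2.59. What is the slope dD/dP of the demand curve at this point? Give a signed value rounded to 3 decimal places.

Ed = (dD/dP)·(P/D) ⇒ dD/dP = Ed·D/P = (-2.59)·17360/14.3 = -3144.22377…

-3144.224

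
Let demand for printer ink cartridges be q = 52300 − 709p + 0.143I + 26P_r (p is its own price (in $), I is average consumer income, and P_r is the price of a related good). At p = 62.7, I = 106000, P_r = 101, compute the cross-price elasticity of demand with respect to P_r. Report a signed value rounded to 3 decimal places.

At the given values, q = 52300 − 709(62.7) + 0.143(106000) + 26(101) = 25629.7.
∂q/∂P_r = 26.
E = (26) × (101/25629.7) = 0.10245…

0.102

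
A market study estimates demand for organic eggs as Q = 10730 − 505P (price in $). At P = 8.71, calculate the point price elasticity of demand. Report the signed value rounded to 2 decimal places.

-0.69

dQ/dP = −505. At P = 8.71, Q = 10730 − 505(8.71) = 6331.45.
Ed = (dQ/dP)·(P/Q) = −505 × (8.71/6331.45) = -0.6947…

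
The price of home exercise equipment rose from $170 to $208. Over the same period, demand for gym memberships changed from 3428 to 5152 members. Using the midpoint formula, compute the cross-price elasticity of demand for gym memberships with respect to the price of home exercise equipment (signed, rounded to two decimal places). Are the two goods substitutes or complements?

%ΔQ_{gym memberships} = (5152 − 3428)/avg = 1724/4290 = 0.401864…
%ΔP_{home exercise equipment} = (208 − 170)/avg = 38/189 = 0.201058…
E_cross = (1724/4290) / (38/189) = 1.9987…
E_cross > 0 ⇒ the goods are substitutes.

2.00; substitutes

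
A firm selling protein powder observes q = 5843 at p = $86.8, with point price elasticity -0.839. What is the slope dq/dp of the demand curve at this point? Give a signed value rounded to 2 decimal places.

-56.48

Ed = (dq/dp)·(p/q) ⇒ dq/dp = Ed·q/p = (-0.839)·5843/86.8 = -56.4778…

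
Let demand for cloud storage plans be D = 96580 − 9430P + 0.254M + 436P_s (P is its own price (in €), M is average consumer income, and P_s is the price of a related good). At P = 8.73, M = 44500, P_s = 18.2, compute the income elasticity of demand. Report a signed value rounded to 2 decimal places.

0.34

At the given values, D = 96580 − 9430(8.73) + 0.254(44500) + 436(18.2) = 33494.3.
∂D/∂M = 0.254.
E = (0.254) × (44500/33494.3) = 0.3374…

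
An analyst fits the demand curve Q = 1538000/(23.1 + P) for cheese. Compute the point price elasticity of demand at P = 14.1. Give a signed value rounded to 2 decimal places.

-0.38

dQ/dP = −1538000/(23.1 + P)² = -1111.4. At P = 14.1, Q = 41344.1.
Ed = (dQ/dP)·(P/Q) = (-1111.4) × (14.1/41344.1) = -0.3790…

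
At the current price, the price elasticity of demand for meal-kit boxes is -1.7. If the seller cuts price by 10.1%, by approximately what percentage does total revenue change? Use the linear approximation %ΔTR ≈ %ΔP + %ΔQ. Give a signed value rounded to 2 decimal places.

+7.07%

%ΔQ ≈ Ed × %ΔP = (-1.7) × (-10.1%) = +17.1700%
%ΔTR ≈ %ΔP + %ΔQ = (-10.1%) + (+17.1700%) = +7.0700%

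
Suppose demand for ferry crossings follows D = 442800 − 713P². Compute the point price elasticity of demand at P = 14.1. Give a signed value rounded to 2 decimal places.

-0.94

dD/dP = −2·713·P = -20106.6. At P = 14.1, D = 301048.47.
Ed = (dD/dP)·(P/D) = (-20106.6) × (14.1/301048.47) = -0.9417…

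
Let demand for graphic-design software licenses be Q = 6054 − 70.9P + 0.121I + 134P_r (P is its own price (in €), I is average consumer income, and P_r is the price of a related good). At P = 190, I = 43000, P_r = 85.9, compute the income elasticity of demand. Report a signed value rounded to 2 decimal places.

0.56

At the given values, Q = 6054 − 70.9(190) + 0.121(43000) + 134(85.9) = 9296.6.
∂Q/∂I = 0.121.
E = (0.121) × (43000/9296.6) = 0.5596…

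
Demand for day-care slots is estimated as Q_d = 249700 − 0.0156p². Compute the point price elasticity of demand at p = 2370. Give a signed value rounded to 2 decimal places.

-1.08

dQ_d/dp = −2·0.0156·p = -73.944. At p = 2370, Q_d = 162076.36.
Ed = (dQ_d/dp)·(p/Q_d) = (-73.944) × (2370/162076.36) = -1.0812…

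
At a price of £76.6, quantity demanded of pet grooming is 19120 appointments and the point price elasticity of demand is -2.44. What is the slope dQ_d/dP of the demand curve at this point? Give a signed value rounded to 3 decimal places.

-609.044

Ed = (dQ_d/dP)·(P/Q_d) ⇒ dQ_d/dP = Ed·Q_d/P = (-2.44)·19120/76.6 = -609.04438…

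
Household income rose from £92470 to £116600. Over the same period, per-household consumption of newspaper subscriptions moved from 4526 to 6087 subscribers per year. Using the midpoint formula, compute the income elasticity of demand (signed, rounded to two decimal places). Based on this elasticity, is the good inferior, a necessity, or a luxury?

1.27; luxury

%ΔQ = (6087 − 4526)/[( 4526 + 6087)/2] = 1561/5306.5 = 0.294167…
%ΔIncome = (116600 − 92470)/[( 92470 + 116600)/2] = 24130/104535 = 0.230831…
E_income = (1561/5306.5) / (24130/104535) = 1.2743…
E_income > 1 ⇒ normal good, luxury.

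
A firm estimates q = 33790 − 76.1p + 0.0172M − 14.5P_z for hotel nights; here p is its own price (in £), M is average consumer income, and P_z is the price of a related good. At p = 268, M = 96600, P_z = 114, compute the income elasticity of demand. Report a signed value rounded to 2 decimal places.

At the given values, q = 33790 − 76.1(268) + 0.0172(96600) − 14.5(114) = 13403.72.
∂q/∂M = 0.0172.
E = (0.0172) × (96600/13403.72) = 0.1239…

0.12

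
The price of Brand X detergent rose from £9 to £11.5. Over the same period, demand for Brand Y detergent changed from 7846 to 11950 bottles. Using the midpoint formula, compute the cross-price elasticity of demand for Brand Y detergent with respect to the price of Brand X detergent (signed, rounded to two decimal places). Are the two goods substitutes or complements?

1.70; substitutes

%ΔQ_{Brand Y detergent} = (11950 − 7846)/avg = 4104/9898 = 0.414629…
%ΔP_{Brand X detergent} = (11.5 − 9)/avg = 2.5/10.25 = 0.243902…
E_cross = (4104/9898) / (2.5/10.25) = 1.6999…
E_cross > 0 ⇒ the goods are substitutes.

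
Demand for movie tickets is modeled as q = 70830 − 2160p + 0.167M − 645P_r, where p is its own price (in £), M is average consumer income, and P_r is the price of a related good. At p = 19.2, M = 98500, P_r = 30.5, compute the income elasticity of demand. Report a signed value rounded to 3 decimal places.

0.629

At the given values, q = 70830 − 2160(19.2) + 0.167(98500) − 645(30.5) = 26135.
∂q/∂M = 0.167.
E = (0.167) × (98500/26135) = 0.62940…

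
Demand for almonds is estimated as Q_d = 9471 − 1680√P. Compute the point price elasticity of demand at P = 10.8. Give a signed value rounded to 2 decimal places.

-0.70

dQ_d/dP = −1680/(2√P) = -255.604. At P = 10.8, Q_d = 3949.96.
Ed = (dQ_d/dP)·(P/Q_d) = (-255.604) × (10.8/3949.96) = -0.6988…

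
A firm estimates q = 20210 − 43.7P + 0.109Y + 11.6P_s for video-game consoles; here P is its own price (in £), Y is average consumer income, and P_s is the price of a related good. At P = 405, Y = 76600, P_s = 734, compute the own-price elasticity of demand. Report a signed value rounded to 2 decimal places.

-0.91

At the given values, q = 20210 − 43.7(405) + 0.109(76600) + 11.6(734) = 19375.3.
∂q/∂P = −43.7.
E = (-43.7) × (405/19375.3) = -0.9134…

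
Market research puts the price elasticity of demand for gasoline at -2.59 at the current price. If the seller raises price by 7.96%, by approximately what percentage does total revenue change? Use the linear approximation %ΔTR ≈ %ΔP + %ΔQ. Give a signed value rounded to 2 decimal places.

-12.66%

%ΔQ ≈ Ed × %ΔP = (-2.59) × (+7.96%) = -20.6164%
%ΔTR ≈ %ΔP + %ΔQ = (+7.96%) + (-20.6164%) = -12.6564%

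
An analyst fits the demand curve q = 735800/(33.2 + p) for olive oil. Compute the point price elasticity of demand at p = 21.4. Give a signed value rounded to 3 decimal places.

-0.392

dq/dp = −735800/(33.2 + p)² = -246.817. At p = 21.4, q = 13476.2.
Ed = (dq/dp)·(p/q) = (-246.817) × (21.4/13476.2) = -0.39194…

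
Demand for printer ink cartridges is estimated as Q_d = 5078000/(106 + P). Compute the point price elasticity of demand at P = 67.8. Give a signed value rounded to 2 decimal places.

dQ_d/dP = −5078000/(106 + P)² = -168.11. At P = 67.8, Q_d = 29217.5.
Ed = (dQ_d/dP)·(P/Q_d) = (-168.11) × (67.8/29217.5) = -0.3901…

-0.39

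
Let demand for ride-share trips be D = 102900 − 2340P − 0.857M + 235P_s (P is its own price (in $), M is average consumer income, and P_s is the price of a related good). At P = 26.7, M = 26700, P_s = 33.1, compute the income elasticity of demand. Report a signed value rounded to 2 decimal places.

-0.90

At the given values, D = 102900 − 2340(26.7) − 0.857(26700) + 235(33.1) = 25318.6.
∂D/∂M = -0.857.
E = (-0.857) × (26700/25318.6) = -0.9037…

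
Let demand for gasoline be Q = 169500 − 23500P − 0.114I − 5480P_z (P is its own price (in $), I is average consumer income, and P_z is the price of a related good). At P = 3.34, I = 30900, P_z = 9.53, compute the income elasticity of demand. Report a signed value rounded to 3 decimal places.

-0.100

At the given values, Q = 169500 − 23500(3.34) − 0.114(30900) − 5480(9.53) = 35263.
∂Q/∂I = -0.114.
E = (-0.114) × (30900/35263) = -0.09989…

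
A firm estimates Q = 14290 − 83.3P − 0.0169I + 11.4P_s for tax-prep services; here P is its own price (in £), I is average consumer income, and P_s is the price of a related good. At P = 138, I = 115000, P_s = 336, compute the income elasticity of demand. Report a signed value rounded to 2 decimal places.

-0.42

At the given values, Q = 14290 − 83.3(138) − 0.0169(115000) + 11.4(336) = 4681.5.
∂Q/∂I = -0.0169.
E = (-0.0169) × (115000/4681.5) = -0.4151…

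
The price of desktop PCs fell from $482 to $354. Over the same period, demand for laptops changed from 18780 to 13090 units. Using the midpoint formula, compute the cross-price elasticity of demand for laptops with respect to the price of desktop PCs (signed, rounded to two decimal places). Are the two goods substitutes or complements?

%ΔQ_{laptops} = (13090 − 18780)/avg = -5690/15935 = -0.357075…
%ΔP_{desktop PCs} = (354 − 482)/avg = -128/418 = -0.306220…
E_cross = (-5690/15935) / (-128/418) = 1.1660…
E_cross > 0 ⇒ the goods are substitutes.

1.17; substitutes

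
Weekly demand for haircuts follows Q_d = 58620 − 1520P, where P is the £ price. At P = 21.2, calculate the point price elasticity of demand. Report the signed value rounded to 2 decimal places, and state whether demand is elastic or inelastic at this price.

-1.22; elastic

dQ_d/dP = −1520. At P = 21.2, Q_d = 58620 − 1520(21.2) = 26396.
Ed = (dQ_d/dP)·(P/Q_d) = −1520 × (21.2/26396) = -1.2207…
|Ed| = 1.22 > 1, so demand is elastic.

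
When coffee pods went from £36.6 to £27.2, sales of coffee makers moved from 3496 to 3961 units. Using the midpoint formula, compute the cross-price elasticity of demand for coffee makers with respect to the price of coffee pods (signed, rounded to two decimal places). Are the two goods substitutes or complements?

%ΔQ_{coffee makers} = (3961 − 3496)/avg = 465/3728.5 = 0.124715…
%ΔP_{coffee pods} = (27.2 − 36.6)/avg = -9.4/31.9 = -0.294670…
E_cross = (465/3728.5) / (-9.4/31.9) = -0.4232…
E_cross < 0 ⇒ the goods are complements.

-0.42; complements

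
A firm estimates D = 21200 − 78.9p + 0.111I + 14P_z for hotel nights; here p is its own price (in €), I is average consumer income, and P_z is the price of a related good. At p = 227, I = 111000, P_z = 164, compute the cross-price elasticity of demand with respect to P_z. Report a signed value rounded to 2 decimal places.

At the given values, D = 21200 − 78.9(227) + 0.111(111000) + 14(164) = 17906.7.
∂D/∂P_z = 14.
E = (14) × (164/17906.7) = 0.1282…

0.13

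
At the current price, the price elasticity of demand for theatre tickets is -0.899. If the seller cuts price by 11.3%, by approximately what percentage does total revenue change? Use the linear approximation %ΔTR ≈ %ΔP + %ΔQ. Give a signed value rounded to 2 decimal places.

-1.14%

%ΔQ ≈ Ed × %ΔP = (-0.899) × (-11.3%) = +10.1587%
%ΔTR ≈ %ΔP + %ΔQ = (-11.3%) + (+10.1587%) = -1.1413%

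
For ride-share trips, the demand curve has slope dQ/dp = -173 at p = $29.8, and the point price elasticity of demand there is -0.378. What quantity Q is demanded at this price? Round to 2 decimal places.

Ed = (dQ/dp)·(p/Q) ⇒ Q = (dQ/dp)·p/Ed = (-173)·29.8/(-0.378) = 13638.6243…

13638.62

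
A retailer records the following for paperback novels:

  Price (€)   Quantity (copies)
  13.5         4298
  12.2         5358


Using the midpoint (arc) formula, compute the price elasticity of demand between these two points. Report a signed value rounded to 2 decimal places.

-2.17

%ΔQ = (5358 − 4298) / [(4298 + 5358)/2] = 1060/4828 = 0.219552…
%ΔP = (12.2 − 13.5) / [(13.5 + 12.2)/2] = -1.3/12.85 = -0.101167…
Arc Ed = %ΔQ / %ΔP = (1060/4828) / (-1.3/12.85) = -2.1701…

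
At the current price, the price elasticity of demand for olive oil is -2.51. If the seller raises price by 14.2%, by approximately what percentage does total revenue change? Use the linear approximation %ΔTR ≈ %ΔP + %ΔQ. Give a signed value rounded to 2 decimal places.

%ΔQ ≈ Ed × %ΔP = (-2.51) × (+14.2%) = -35.6420%
%ΔTR ≈ %ΔP + %ΔQ = (+14.2%) + (-35.6420%) = -21.4420%

-21.44%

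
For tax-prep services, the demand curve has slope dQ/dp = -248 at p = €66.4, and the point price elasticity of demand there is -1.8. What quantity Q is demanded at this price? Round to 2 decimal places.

9148.44

Ed = (dQ/dp)·(p/Q) ⇒ Q = (dQ/dp)·p/Ed = (-248)·66.4/(-1.8) = 9148.4444…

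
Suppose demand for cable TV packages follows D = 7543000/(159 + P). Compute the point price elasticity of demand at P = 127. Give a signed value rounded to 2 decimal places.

-0.44

dD/dP = −7543000/(159 + P)² = -92.2172. At P = 127, D = 26374.1.
Ed = (dD/dP)·(P/D) = (-92.2172) × (127/26374.1) = -0.4440…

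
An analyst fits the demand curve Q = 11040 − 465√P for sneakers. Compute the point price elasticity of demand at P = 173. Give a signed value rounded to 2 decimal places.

dQ/dP = −465/(2√P) = -17.6766. At P = 173, Q = 4923.88.
Ed = (dQ/dP)·(P/Q) = (-17.6766) × (173/4923.88) = -0.6210…

-0.62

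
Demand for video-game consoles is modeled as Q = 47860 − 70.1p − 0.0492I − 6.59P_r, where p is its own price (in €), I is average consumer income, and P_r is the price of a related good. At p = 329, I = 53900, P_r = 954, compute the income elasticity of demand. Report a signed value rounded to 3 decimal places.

-0.167

At the given values, Q = 47860 − 70.1(329) − 0.0492(53900) − 6.59(954) = 15858.36.
∂Q/∂I = -0.0492.
E = (-0.0492) × (53900/15858.36) = -0.16722…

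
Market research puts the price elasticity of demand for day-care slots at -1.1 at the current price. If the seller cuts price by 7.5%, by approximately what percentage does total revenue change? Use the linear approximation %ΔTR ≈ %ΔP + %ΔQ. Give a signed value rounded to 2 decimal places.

%ΔQ ≈ Ed × %ΔP = (-1.1) × (-7.5%) = +8.2500%
%ΔTR ≈ %ΔP + %ΔQ = (-7.5%) + (+8.2500%) = +0.7500%

+0.75%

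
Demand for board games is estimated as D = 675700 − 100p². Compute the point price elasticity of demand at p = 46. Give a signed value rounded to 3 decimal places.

-0.912

dD/dp = −2·100·p = -9200. At p = 46, D = 464100.
Ed = (dD/dp)·(p/D) = (-9200) × (46/464100) = -0.91187…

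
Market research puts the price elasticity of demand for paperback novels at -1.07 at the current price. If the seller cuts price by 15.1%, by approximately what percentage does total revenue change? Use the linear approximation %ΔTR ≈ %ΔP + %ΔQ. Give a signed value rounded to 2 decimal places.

+1.06%

%ΔQ ≈ Ed × %ΔP = (-1.07) × (-15.1%) = +16.1570%
%ΔTR ≈ %ΔP + %ΔQ = (-15.1%) + (+16.1570%) = +1.0570%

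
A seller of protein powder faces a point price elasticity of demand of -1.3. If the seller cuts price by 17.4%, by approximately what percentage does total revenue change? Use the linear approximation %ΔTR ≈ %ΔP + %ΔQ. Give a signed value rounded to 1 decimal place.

%ΔQ ≈ Ed × %ΔP = (-1.3) × (-17.4%) = +22.6200%
%ΔTR ≈ %ΔP + %ΔQ = (-17.4%) + (+22.6200%) = +5.2200%

+5.2%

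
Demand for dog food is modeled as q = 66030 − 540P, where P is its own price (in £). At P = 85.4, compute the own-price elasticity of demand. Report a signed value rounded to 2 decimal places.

At the given values, q = 66030 − 540(85.4) = 19914.
∂q/∂P = −540.
E = (-540) × (85.4/19914) = -2.3157…

-2.32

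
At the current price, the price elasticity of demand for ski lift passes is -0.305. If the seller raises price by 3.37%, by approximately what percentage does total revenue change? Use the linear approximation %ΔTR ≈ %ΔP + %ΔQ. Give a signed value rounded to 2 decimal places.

+2.34%

%ΔQ ≈ Ed × %ΔP = (-0.305) × (+3.37%) = -1.0279%
%ΔTR ≈ %ΔP + %ΔQ = (+3.37%) + (-1.0279%) = +2.3422%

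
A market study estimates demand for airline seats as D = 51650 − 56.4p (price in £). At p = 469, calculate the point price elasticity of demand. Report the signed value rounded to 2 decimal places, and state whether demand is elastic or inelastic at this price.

-1.05; elastic

dD/dp = −56.4. At p = 469, D = 51650 − 56.4(469) = 25198.4.
Ed = (dD/dp)·(p/D) = −56.4 × (469/25198.4) = -1.0497…
|Ed| = 1.05 > 1, so demand is elastic.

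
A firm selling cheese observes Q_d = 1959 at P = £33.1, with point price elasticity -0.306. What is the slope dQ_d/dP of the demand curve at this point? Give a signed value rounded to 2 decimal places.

-18.11

Ed = (dQ_d/dP)·(P/Q_d) ⇒ dQ_d/dP = Ed·Q_d/P = (-0.306)·1959/33.1 = -18.1103…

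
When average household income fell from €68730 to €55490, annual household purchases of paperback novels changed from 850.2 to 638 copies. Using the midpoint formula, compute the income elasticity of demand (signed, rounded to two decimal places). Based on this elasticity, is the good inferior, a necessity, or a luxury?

%ΔQ = (638 − 850.2)/[( 850.2 + 638)/2] = -212.2/744.1 = -0.285176…
%ΔIncome = (55490 − 68730)/[( 68730 + 55490)/2] = -13240/62110 = -0.213170…
E_income = (-212.2/744.1) / (-13240/62110) = 1.3377…
E_income > 1 ⇒ normal good, luxury.

1.34; luxury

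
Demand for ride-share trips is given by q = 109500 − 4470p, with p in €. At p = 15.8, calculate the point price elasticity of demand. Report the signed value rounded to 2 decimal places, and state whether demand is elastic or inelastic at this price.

dq/dp = −4470. At p = 15.8, q = 109500 − 4470(15.8) = 38874.
Ed = (dq/dp)·(p/q) = −4470 × (15.8/38874) = -1.8167…
|Ed| = 1.82 > 1, so demand is elastic.

-1.82; elastic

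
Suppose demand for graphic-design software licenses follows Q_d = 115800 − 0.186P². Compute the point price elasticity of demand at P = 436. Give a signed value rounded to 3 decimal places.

dQ_d/dP = −2·0.186·P = -162.192. At P = 436, Q_d = 80442.144.
Ed = (dQ_d/dP)·(P/Q_d) = (-162.192) × (436/80442.144) = -0.87908…

-0.879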